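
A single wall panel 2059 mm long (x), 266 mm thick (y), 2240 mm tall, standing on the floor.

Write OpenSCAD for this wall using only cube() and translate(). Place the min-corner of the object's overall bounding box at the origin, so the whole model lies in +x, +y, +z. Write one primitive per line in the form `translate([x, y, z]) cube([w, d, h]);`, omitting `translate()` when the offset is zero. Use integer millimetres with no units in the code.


cube([2059, 266, 2240]);


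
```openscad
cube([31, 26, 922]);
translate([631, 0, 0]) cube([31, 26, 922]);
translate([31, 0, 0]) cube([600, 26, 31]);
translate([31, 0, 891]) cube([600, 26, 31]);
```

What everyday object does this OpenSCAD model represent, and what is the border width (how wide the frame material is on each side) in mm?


A picture frame. The border width is 31 mm.

Four thin pieces enclosing a rectangular opening — a picture frame. The two full-height stiles are 922 mm tall; the top rail sits at z = 891 and is 31 mm tall, so the border above the opening is 922 − 891 = 31 mm, matching the stile x-width.


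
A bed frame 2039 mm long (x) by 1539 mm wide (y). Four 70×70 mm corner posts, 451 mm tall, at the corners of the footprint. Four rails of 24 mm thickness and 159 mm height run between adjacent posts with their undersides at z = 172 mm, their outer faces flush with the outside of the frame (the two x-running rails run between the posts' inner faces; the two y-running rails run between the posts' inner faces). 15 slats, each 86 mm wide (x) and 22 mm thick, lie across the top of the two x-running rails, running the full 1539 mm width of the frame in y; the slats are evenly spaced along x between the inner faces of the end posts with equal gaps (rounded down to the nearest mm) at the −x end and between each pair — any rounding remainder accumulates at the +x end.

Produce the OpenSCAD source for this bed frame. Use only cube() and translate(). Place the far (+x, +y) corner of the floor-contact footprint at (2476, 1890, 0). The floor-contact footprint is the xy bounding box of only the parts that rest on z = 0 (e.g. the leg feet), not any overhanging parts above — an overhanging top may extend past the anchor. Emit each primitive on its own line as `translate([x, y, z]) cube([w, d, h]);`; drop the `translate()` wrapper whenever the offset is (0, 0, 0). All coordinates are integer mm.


translate([437, 351, 0]) cube([70, 70, 451]);
translate([437, 1820, 0]) cube([70, 70, 451]);
translate([2406, 351, 0]) cube([70, 70, 451]);
translate([2406, 1820, 0]) cube([70, 70, 451]);
translate([507, 351, 172]) cube([1899, 24, 159]);
translate([507, 1866, 172]) cube([1899, 24, 159]);
translate([437, 421, 172]) cube([24, 1399, 159]);
translate([2452, 421, 172]) cube([24, 1399, 159]);
translate([545, 351, 331]) cube([86, 1539, 22]);
translate([669, 351, 331]) cube([86, 1539, 22]);
translate([793, 351, 331]) cube([86, 1539, 22]);
translate([917, 351, 331]) cube([86, 1539, 22]);
translate([1041, 351, 331]) cube([86, 1539, 22]);
translate([1165, 351, 331]) cube([86, 1539, 22]);
translate([1289, 351, 331]) cube([86, 1539, 22]);
translate([1413, 351, 331]) cube([86, 1539, 22]);
translate([1537, 351, 331]) cube([86, 1539, 22]);
translate([1661, 351, 331]) cube([86, 1539, 22]);
translate([1785, 351, 331]) cube([86, 1539, 22]);
translate([1909, 351, 331]) cube([86, 1539, 22]);
translate([2033, 351, 331]) cube([86, 1539, 22]);
translate([2157, 351, 331]) cube([86, 1539, 22]);
translate([2281, 351, 331]) cube([86, 1539, 22]);


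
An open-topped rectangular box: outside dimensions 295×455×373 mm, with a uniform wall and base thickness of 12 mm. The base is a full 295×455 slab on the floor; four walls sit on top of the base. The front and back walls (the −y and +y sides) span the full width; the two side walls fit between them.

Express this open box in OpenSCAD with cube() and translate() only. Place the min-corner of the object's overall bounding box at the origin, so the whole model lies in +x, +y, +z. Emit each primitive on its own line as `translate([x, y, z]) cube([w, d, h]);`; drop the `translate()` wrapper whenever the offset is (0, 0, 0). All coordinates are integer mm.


cube([295, 455, 12]);
translate([0, 0, 12]) cube([295, 12, 361]);
translate([0, 443, 12]) cube([295, 12, 361]);
translate([0, 12, 12]) cube([12, 431, 361]);
translate([283, 12, 12]) cube([12, 431, 361]);


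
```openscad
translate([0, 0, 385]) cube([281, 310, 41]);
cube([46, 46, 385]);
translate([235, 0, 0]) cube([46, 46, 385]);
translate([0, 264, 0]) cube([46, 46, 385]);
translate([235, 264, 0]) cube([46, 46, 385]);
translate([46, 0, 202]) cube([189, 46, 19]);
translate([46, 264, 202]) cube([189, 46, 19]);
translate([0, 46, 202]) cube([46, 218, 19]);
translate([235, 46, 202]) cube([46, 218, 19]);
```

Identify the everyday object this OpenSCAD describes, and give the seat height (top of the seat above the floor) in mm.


A stool. The seat height is 426 mm.

A 281×310×41 slab at z = 385 on four corner posts — a stool. The seat top is 385 + 41 = 426 mm.


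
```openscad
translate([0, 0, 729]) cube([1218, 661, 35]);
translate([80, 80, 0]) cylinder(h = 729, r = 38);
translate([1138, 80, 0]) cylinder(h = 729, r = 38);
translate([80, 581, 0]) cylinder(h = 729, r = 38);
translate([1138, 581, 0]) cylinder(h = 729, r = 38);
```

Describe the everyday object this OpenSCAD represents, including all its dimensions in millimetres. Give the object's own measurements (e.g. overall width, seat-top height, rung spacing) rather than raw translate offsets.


A rectangular dining table. The top is 1218×661×35 mm with its upper surface at z = 764 mm. It stands on four round legs of 76 mm diameter, each leg's bounding box inset 42 mm from the nearest pair of top edges, running from the floor to the underside of the top.


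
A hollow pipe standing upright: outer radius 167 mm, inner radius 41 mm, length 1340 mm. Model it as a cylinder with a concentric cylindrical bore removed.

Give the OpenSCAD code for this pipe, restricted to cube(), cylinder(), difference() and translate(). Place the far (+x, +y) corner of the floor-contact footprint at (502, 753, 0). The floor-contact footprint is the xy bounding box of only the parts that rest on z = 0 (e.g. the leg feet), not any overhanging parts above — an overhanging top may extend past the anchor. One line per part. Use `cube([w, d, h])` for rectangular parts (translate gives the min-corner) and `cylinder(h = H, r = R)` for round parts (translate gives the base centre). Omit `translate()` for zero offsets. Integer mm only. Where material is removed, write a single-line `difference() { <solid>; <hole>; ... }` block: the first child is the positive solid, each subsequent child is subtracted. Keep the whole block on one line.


difference() { translate([335, 586, 0]) cylinder(h = 1340, r = 167); translate([335, 586, 0]) cylinder(h = 1340, r = 41); }


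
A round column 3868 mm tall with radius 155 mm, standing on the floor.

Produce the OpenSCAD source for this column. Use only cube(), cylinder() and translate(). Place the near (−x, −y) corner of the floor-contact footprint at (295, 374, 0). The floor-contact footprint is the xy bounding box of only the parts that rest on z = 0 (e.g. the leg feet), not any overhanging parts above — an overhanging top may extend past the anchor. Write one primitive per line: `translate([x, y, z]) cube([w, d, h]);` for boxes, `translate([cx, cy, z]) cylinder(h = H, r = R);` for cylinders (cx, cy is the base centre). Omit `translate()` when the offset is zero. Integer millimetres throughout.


translate([450, 529, 0]) cylinder(h = 3868, r = 155);


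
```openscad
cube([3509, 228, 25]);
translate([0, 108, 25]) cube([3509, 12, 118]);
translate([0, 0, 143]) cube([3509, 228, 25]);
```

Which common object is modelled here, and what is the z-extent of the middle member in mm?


An I-beam. The web height is 118 mm.

Two wide flanges with a thin centred web — an I-beam. Overall 168 mm minus two 25 mm flanges gives a web of 168 − 2·25 = 118 mm.


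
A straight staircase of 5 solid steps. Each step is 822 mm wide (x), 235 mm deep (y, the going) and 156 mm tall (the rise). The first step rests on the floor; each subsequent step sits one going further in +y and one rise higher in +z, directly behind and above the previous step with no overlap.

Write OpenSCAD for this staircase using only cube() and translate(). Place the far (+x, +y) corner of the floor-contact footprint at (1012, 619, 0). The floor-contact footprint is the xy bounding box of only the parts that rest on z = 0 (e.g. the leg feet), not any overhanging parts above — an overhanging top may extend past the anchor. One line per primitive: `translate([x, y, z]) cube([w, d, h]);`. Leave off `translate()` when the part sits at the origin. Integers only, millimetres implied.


translate([190, 384, 0]) cube([822, 235, 156]);
translate([190, 619, 156]) cube([822, 235, 156]);
translate([190, 854, 312]) cube([822, 235, 156]);
translate([190, 1089, 468]) cube([822, 235, 156]);
translate([190, 1324, 624]) cube([822, 235, 156]);


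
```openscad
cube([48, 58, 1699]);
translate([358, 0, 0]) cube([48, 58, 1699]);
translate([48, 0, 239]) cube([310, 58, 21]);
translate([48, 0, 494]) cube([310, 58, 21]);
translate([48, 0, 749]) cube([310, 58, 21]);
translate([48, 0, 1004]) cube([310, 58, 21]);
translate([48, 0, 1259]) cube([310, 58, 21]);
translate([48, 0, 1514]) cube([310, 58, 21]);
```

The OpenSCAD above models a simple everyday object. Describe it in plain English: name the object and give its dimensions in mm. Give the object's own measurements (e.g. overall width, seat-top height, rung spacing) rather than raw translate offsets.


A straight ladder. Two 48×58 mm vertical rails, 1699 mm tall, stand 406 mm apart (outside-to-outside) with their front faces coplanar on the −y side. 6 rungs, each 58 mm deep and 21 mm tall, span between the inner faces of the rails, front faces flush with the rails. The lowest rung's underside is at z = 239 mm and rungs are spaced 255 mm apart (underside to underside).


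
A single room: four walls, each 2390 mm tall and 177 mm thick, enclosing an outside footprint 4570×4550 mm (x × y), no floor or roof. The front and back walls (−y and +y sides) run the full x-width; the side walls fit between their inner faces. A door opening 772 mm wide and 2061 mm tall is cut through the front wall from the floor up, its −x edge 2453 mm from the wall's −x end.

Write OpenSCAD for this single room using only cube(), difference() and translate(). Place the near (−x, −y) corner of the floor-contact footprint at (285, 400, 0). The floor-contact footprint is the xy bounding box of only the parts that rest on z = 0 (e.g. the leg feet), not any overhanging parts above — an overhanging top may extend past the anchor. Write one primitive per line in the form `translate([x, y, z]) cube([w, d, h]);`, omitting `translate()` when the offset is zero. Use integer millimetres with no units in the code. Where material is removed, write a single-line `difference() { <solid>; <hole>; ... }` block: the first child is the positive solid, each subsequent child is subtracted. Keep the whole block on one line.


difference() { translate([285, 400, 0]) cube([4570, 177, 2390]); translate([2738, 400, 0]) cube([772, 177, 2061]); }
translate([285, 4773, 0]) cube([4570, 177, 2390]);
translate([285, 577, 0]) cube([177, 4196, 2390]);
translate([4678, 577, 0]) cube([177, 4196, 2390]);


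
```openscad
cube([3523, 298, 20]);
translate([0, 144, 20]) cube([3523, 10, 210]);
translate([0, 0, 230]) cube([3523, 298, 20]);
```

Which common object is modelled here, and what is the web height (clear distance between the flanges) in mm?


An I-beam. The web height is 210 mm.

Two wide flanges with a thin centred web — an I-beam. Overall 250 mm minus two 20 mm flanges gives a web of 250 − 2·20 = 210 mm.


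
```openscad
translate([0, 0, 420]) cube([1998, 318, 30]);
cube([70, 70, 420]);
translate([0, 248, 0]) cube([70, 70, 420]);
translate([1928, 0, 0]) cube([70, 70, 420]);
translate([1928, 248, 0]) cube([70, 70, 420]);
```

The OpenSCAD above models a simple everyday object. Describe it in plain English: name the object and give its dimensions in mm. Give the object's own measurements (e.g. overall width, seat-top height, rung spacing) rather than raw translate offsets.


A long wooden bench with a 1998 mm (x) × 318 mm (y) seat, 30 mm thick, its top surface 450 mm above the floor. Four 70 mm square legs at the seat corners, flush with the edges, run from z = 0 to the seat underside.


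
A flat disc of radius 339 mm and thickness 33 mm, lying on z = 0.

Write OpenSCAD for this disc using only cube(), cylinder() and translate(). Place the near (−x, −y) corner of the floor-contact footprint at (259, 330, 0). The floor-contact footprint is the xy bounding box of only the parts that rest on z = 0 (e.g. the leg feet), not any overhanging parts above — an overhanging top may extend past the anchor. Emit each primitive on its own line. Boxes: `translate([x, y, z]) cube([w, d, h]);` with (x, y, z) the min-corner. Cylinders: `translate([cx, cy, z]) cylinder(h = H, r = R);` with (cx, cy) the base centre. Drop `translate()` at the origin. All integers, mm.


translate([598, 669, 0]) cylinder(h = 33, r = 339);


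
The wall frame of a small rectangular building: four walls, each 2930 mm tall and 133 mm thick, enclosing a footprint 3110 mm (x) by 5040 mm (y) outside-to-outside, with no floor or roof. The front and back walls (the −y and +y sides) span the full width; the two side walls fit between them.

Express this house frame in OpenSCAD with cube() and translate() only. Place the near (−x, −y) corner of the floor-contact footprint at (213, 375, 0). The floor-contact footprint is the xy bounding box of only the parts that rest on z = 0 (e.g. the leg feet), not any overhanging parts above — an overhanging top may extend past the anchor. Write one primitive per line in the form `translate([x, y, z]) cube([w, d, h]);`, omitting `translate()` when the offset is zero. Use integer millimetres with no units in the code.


translate([213, 375, 0]) cube([3110, 133, 2930]);
translate([213, 5282, 0]) cube([3110, 133, 2930]);
translate([213, 508, 0]) cube([133, 4774, 2930]);
translate([3190, 508, 0]) cube([133, 4774, 2930]);


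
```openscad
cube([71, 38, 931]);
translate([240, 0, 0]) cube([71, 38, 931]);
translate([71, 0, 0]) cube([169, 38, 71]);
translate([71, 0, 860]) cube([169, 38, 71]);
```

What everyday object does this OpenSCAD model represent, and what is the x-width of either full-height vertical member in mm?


A picture frame. The border width is 71 mm.

Four thin pieces enclosing a rectangular opening — a picture frame. The two full-height stiles are 931 mm tall; the top rail sits at z = 860 and is 71 mm tall, so the border above the opening is 931 − 860 = 71 mm, matching the stile x-width.


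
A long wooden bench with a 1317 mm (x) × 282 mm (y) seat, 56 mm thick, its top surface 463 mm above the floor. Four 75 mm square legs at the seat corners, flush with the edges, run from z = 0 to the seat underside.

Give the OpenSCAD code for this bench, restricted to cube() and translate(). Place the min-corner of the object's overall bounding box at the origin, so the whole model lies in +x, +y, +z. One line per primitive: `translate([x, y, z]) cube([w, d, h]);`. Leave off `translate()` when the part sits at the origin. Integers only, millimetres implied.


// leg_h = 463 − 56 = 407
translate([0, 0, 407]) cube([1317, 282, 56]);
cube([75, 75, 407]);
translate([0, 207, 0]) cube([75, 75, 407]);
translate([1242, 0, 0]) cube([75, 75, 407]);
translate([1242, 207, 0]) cube([75, 75, 407]);


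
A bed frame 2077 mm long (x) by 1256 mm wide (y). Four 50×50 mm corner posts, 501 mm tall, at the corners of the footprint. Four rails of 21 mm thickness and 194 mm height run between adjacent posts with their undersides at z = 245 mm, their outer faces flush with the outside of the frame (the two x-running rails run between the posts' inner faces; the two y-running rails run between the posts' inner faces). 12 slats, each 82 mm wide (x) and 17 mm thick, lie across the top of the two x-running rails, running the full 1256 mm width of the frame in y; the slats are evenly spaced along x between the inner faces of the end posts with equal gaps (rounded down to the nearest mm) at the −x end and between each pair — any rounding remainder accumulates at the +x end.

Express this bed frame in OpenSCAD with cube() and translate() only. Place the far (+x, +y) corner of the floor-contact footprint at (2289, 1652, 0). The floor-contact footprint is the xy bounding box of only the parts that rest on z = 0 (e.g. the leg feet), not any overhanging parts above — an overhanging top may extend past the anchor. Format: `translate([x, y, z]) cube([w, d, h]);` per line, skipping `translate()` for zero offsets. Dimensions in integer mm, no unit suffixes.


translate([212, 396, 0]) cube([50, 50, 501]);
translate([212, 1602, 0]) cube([50, 50, 501]);
translate([2239, 396, 0]) cube([50, 50, 501]);
translate([2239, 1602, 0]) cube([50, 50, 501]);
translate([262, 396, 245]) cube([1977, 21, 194]);
translate([262, 1631, 245]) cube([1977, 21, 194]);
translate([212, 446, 245]) cube([21, 1156, 194]);
translate([2268, 446, 245]) cube([21, 1156, 194]);
translate([338, 396, 439]) cube([82, 1256, 17]);
translate([496, 396, 439]) cube([82, 1256, 17]);
translate([654, 396, 439]) cube([82, 1256, 17]);
translate([812, 396, 439]) cube([82, 1256, 17]);
translate([970, 396, 439]) cube([82, 1256, 17]);
translate([1128, 396, 439]) cube([82, 1256, 17]);
translate([1286, 396, 439]) cube([82, 1256, 17]);
translate([1444, 396, 439]) cube([82, 1256, 17]);
translate([1602, 396, 439]) cube([82, 1256, 17]);
translate([1760, 396, 439]) cube([82, 1256, 17]);
translate([1918, 396, 439]) cube([82, 1256, 17]);
translate([2076, 396, 439]) cube([82, 1256, 17]);


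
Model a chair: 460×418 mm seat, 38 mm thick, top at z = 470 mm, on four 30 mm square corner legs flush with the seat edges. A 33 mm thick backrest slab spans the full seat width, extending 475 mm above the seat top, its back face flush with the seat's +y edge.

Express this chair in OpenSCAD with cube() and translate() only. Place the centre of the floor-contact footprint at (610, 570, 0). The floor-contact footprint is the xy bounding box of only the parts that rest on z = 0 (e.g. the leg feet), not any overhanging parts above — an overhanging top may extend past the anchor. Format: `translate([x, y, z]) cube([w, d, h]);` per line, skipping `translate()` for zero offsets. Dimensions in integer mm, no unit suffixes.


translate([380, 361, 432]) cube([460, 418, 38]);
translate([380, 361, 0]) cube([30, 30, 432]);
translate([810, 361, 0]) cube([30, 30, 432]);
translate([380, 749, 0]) cube([30, 30, 432]);
translate([810, 749, 0]) cube([30, 30, 432]);
translate([380, 746, 470]) cube([460, 33, 475]);


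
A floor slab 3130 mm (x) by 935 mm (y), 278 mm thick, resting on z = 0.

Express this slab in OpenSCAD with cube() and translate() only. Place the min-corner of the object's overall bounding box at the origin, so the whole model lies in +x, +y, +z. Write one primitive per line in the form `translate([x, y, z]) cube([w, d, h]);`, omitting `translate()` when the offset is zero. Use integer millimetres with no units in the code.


cube([3130, 935, 278]);


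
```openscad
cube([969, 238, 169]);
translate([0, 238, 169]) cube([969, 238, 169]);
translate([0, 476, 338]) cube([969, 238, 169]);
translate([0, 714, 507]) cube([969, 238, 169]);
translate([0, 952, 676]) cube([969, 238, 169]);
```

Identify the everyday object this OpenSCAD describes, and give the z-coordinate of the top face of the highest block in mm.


A staircase. The total rise is 845 mm.

5 identical blocks, each offset up and back from the previous — a staircase. Each step is 169 mm tall and there are 5 of them, so the total rise is 5 × 169 = 845 mm.


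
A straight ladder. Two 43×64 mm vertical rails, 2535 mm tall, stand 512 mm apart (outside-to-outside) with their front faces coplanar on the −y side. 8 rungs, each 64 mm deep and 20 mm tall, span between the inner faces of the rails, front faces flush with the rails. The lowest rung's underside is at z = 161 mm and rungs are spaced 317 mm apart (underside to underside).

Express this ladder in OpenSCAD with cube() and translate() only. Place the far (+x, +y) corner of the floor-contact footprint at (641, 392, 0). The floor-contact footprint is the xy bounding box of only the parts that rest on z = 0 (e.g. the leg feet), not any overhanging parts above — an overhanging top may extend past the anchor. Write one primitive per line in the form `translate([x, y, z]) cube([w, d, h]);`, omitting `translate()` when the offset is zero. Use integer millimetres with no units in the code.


translate([129, 328, 0]) cube([43, 64, 2535]);
translate([598, 328, 0]) cube([43, 64, 2535]);
translate([172, 328, 161]) cube([426, 64, 20]);
translate([172, 328, 478]) cube([426, 64, 20]);
translate([172, 328, 795]) cube([426, 64, 20]);
translate([172, 328, 1112]) cube([426, 64, 20]);
translate([172, 328, 1429]) cube([426, 64, 20]);
translate([172, 328, 1746]) cube([426, 64, 20]);
translate([172, 328, 2063]) cube([426, 64, 20]);
translate([172, 328, 2380]) cube([426, 64, 20]);


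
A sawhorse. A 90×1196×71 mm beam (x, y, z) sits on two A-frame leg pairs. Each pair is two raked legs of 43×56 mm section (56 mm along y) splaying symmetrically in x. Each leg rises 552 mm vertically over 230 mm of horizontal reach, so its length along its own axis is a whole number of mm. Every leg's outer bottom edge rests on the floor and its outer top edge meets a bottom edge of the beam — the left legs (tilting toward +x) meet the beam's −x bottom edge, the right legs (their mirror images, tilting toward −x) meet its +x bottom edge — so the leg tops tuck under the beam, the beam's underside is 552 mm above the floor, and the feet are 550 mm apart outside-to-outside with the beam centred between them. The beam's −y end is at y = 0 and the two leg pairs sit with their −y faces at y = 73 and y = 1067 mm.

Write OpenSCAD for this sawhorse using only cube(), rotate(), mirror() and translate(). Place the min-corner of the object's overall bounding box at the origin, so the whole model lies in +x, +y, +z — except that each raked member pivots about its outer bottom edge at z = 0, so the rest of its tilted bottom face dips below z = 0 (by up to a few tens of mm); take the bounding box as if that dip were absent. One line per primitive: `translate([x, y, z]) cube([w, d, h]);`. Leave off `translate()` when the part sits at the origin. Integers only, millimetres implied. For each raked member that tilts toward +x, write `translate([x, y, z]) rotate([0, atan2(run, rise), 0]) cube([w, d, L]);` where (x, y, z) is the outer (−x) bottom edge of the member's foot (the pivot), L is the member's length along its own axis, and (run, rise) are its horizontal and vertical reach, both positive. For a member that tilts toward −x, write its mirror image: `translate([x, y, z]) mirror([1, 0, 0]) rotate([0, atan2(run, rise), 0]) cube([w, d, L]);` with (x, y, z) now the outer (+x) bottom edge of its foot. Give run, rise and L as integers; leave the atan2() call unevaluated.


translate([230, 0, 552]) cube([90, 1196, 71]);
translate([0, 73, 0]) rotate([0, atan2(230, 552), 0]) cube([43, 56, 598]);
translate([550, 73, 0]) mirror([1, 0, 0]) rotate([0, atan2(230, 552), 0]) cube([43, 56, 598]);
translate([0, 1067, 0]) rotate([0, atan2(230, 552), 0]) cube([43, 56, 598]);
translate([550, 1067, 0]) mirror([1, 0, 0]) rotate([0, atan2(230, 552), 0]) cube([43, 56, 598]);


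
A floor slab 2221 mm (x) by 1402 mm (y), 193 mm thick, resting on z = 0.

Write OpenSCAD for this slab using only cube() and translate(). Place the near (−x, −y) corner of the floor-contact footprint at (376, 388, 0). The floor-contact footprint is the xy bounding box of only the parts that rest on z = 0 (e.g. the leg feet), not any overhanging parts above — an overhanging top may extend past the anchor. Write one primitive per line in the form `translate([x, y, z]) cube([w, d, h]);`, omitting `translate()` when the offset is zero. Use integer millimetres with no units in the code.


translate([376, 388, 0]) cube([2221, 1402, 193]);


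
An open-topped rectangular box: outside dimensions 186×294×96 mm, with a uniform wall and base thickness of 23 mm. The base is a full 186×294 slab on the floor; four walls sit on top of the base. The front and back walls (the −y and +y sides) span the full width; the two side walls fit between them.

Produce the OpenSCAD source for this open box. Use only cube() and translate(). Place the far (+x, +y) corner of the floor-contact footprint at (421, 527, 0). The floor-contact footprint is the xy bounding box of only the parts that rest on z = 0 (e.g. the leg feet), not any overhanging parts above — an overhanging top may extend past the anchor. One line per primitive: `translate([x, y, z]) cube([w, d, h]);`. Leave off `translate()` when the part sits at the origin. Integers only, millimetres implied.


translate([235, 233, 0]) cube([186, 294, 23]);
translate([235, 233, 23]) cube([186, 23, 73]);
translate([235, 504, 23]) cube([186, 23, 73]);
translate([235, 256, 23]) cube([23, 248, 73]);
translate([398, 256, 23]) cube([23, 248, 73]);


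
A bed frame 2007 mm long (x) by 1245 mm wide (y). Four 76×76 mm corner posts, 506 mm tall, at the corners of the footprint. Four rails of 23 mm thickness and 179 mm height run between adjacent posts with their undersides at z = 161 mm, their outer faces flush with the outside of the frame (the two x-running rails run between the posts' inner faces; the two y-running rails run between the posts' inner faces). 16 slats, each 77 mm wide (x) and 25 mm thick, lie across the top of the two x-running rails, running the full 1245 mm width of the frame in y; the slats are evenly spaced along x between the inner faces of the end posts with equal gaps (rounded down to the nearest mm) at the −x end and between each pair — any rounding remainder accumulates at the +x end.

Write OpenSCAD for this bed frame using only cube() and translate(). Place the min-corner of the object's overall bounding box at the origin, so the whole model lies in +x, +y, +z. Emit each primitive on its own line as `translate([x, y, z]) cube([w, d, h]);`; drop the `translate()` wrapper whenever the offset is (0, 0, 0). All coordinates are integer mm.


// slat z = rail_z + rail_h = 161 + 179 = 340
// slat gap = ⌊(1855 − 16·77) / 17⌋ = 36
cube([76, 76, 506]);
translate([0, 1169, 0]) cube([76, 76, 506]);
translate([1931, 0, 0]) cube([76, 76, 506]);
translate([1931, 1169, 0]) cube([76, 76, 506]);
translate([76, 0, 161]) cube([1855, 23, 179]);
translate([76, 1222, 161]) cube([1855, 23, 179]);
translate([0, 76, 161]) cube([23, 1093, 179]);
translate([1984, 76, 161]) cube([23, 1093, 179]);
translate([112, 0, 340]) cube([77, 1245, 25]);
translate([225, 0, 340]) cube([77, 1245, 25]);
translate([338, 0, 340]) cube([77, 1245, 25]);
translate([451, 0, 340]) cube([77, 1245, 25]);
translate([564, 0, 340]) cube([77, 1245, 25]);
translate([677, 0, 340]) cube([77, 1245, 25]);
translate([790, 0, 340]) cube([77, 1245, 25]);
translate([903, 0, 340]) cube([77, 1245, 25]);
translate([1016, 0, 340]) cube([77, 1245, 25]);
translate([1129, 0, 340]) cube([77, 1245, 25]);
translate([1242, 0, 340]) cube([77, 1245, 25]);
translate([1355, 0, 340]) cube([77, 1245, 25]);
translate([1468, 0, 340]) cube([77, 1245, 25]);
translate([1581, 0, 340]) cube([77, 1245, 25]);
translate([1694, 0, 340]) cube([77, 1245, 25]);
translate([1807, 0, 340]) cube([77, 1245, 25]);


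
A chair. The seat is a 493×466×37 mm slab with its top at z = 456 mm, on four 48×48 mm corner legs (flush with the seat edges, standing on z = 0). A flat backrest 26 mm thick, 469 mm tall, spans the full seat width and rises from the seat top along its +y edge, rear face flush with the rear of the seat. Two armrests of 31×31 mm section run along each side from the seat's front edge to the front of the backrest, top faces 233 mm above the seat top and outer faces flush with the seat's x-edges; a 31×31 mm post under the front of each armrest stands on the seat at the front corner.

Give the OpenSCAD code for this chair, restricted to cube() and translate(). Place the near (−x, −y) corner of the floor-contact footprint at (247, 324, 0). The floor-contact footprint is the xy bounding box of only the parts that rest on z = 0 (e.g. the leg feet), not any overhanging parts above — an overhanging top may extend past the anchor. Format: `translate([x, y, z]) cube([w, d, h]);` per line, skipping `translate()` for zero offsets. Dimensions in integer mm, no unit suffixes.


translate([247, 324, 419]) cube([493, 466, 37]);
translate([247, 324, 0]) cube([48, 48, 419]);
translate([692, 324, 0]) cube([48, 48, 419]);
translate([247, 742, 0]) cube([48, 48, 419]);
translate([692, 742, 0]) cube([48, 48, 419]);
translate([247, 764, 456]) cube([493, 26, 469]);
translate([247, 324, 658]) cube([31, 440, 31]);
translate([709, 324, 658]) cube([31, 440, 31]);
translate([247, 324, 456]) cube([31, 31, 202]);
translate([709, 324, 456]) cube([31, 31, 202]);


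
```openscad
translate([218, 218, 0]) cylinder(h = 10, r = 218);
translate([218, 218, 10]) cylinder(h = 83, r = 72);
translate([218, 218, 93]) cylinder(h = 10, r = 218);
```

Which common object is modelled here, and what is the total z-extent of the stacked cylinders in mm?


A spool. The overall height is 103 mm.

Three coaxial cylinders, large–small–large — a spool. Two 10 mm flanges and a 83 mm core give 10 + 83 + 10 = 103 mm.


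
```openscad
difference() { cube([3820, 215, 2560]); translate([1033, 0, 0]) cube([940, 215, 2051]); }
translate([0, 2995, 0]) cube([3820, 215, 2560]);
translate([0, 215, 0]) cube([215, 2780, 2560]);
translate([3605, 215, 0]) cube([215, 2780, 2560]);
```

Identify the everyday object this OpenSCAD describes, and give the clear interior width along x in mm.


A single room. The interior width is 3390 mm.

Four walls enclosing a rectangle with a door in the front wall — a room. Outside width 3820 minus two 215 mm walls gives 3390 mm.


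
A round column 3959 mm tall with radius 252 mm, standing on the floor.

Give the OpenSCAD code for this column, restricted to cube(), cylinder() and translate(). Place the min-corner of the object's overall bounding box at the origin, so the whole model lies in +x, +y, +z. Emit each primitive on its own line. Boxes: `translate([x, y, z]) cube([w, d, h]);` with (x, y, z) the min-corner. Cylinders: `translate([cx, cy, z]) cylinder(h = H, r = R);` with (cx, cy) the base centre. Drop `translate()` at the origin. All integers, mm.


translate([252, 252, 0]) cylinder(h = 3959, r = 252);


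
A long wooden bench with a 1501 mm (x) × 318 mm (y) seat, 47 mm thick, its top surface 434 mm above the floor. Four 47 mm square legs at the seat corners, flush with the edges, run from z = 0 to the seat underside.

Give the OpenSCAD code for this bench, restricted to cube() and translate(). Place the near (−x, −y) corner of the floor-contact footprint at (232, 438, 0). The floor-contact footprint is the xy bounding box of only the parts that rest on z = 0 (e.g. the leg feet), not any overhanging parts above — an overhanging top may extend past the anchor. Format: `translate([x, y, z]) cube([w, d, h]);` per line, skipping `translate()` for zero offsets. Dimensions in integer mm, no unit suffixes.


translate([232, 438, 387]) cube([1501, 318, 47]);
translate([232, 438, 0]) cube([47, 47, 387]);
translate([232, 709, 0]) cube([47, 47, 387]);
translate([1686, 438, 0]) cube([47, 47, 387]);
translate([1686, 709, 0]) cube([47, 47, 387]);


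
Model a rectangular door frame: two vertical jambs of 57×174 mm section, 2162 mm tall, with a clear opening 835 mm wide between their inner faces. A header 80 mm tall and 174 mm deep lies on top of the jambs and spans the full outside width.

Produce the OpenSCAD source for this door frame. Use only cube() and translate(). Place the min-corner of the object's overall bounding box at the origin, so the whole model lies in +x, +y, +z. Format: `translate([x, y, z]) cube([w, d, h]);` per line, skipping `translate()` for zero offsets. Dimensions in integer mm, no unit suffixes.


cube([57, 174, 2162]);
translate([892, 0, 0]) cube([57, 174, 2162]);
translate([0, 0, 2162]) cube([949, 174, 80]);


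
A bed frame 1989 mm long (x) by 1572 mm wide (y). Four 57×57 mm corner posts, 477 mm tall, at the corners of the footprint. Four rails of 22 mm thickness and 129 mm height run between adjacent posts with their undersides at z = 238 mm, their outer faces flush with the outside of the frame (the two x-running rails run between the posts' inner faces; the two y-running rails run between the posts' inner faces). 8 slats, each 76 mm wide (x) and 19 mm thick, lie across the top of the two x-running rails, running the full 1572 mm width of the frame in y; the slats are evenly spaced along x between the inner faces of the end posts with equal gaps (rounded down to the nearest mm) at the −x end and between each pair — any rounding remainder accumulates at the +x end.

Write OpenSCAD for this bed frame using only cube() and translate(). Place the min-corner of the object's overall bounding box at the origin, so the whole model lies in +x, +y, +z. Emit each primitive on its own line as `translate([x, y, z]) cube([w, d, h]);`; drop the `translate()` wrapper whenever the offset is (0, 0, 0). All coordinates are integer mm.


cube([57, 57, 477]);
translate([0, 1515, 0]) cube([57, 57, 477]);
translate([1932, 0, 0]) cube([57, 57, 477]);
translate([1932, 1515, 0]) cube([57, 57, 477]);
translate([57, 0, 238]) cube([1875, 22, 129]);
translate([57, 1550, 238]) cube([1875, 22, 129]);
translate([0, 57, 238]) cube([22, 1458, 129]);
translate([1967, 57, 238]) cube([22, 1458, 129]);
translate([197, 0, 367]) cube([76, 1572, 19]);
translate([413, 0, 367]) cube([76, 1572, 19]);
translate([629, 0, 367]) cube([76, 1572, 19]);
translate([845, 0, 367]) cube([76, 1572, 19]);
translate([1061, 0, 367]) cube([76, 1572, 19]);
translate([1277, 0, 367]) cube([76, 1572, 19]);
translate([1493, 0, 367]) cube([76, 1572, 19]);
translate([1709, 0, 367]) cube([76, 1572, 19]);


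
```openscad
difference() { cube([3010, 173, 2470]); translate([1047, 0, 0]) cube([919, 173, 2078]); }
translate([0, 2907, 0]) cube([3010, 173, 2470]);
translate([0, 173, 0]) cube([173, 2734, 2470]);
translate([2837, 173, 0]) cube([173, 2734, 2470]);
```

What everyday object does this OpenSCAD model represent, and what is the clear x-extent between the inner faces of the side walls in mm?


A single room. The interior width is 2664 mm.

Four walls enclosing a rectangle with a door in the front wall — a room. Outside width 3010 minus two 173 mm walls gives 2664 mm.


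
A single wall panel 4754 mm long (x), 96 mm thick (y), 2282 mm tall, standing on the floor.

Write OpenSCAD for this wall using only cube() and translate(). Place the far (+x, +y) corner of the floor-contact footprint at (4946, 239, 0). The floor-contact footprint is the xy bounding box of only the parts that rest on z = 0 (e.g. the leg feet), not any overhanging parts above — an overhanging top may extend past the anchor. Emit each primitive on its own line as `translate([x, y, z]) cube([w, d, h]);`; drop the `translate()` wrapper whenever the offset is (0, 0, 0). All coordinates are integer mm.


translate([192, 143, 0]) cube([4754, 96, 2282]);


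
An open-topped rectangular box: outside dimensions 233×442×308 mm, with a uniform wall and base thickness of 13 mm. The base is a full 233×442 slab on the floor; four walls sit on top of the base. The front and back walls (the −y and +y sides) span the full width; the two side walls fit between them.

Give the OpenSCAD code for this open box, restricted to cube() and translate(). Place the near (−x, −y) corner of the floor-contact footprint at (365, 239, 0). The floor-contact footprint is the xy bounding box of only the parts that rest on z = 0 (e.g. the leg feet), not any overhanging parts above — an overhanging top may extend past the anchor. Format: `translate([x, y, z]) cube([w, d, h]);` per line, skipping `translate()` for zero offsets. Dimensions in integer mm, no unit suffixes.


translate([365, 239, 0]) cube([233, 442, 13]);
translate([365, 239, 13]) cube([233, 13, 295]);
translate([365, 668, 13]) cube([233, 13, 295]);
translate([365, 252, 13]) cube([13, 416, 295]);
translate([585, 252, 13]) cube([13, 416, 295]);


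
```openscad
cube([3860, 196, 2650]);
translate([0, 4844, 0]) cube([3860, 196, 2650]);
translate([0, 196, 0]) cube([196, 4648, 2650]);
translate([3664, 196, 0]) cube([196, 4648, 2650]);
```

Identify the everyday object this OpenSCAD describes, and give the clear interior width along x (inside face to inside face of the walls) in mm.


A house (or room) frame. The interior width is 3468 mm.

Four 2650 mm walls enclosing a rectangle with no floor or roof — a room or house frame. Outside width is 3860 mm and wall thickness is 196 mm, so the interior width is 3860 − 2 × 196 = 3468 mm.


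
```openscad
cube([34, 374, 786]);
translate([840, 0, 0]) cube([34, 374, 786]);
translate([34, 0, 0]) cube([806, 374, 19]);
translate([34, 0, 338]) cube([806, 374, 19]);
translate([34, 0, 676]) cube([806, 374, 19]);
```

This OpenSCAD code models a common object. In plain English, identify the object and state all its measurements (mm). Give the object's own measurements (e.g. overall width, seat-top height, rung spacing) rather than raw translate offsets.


An open bookshelf. Two side panels, each 34 mm thick, 374 mm deep and 786 mm tall, stand 874 mm apart (outside-to-outside). Between them sit 3 shelves, each 19 mm thick and 374 mm deep, spanning the full gap between the sides. The bottom shelf rests on the floor (its underside at z = 0) and the clear gap between one shelf's top and the next shelf's underside is 319 mm.


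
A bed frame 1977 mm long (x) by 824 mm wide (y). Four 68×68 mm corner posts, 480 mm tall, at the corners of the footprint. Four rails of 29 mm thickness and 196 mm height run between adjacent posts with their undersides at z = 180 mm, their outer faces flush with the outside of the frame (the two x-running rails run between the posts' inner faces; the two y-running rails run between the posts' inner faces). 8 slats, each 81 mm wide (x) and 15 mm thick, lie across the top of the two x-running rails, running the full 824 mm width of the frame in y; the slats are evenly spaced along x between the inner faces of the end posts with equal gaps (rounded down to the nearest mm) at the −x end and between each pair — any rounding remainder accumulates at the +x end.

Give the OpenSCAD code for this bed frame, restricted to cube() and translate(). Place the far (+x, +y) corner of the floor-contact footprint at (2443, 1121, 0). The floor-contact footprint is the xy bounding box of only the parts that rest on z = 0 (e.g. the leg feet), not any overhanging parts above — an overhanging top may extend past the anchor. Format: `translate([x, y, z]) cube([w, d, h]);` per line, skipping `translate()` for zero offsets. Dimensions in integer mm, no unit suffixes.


translate([466, 297, 0]) cube([68, 68, 480]);
translate([466, 1053, 0]) cube([68, 68, 480]);
translate([2375, 297, 0]) cube([68, 68, 480]);
translate([2375, 1053, 0]) cube([68, 68, 480]);
translate([534, 297, 180]) cube([1841, 29, 196]);
translate([534, 1092, 180]) cube([1841, 29, 196]);
translate([466, 365, 180]) cube([29, 688, 196]);
translate([2414, 365, 180]) cube([29, 688, 196]);
translate([666, 297, 376]) cube([81, 824, 15]);
translate([879, 297, 376]) cube([81, 824, 15]);
translate([1092, 297, 376]) cube([81, 824, 15]);
translate([1305, 297, 376]) cube([81, 824, 15]);
translate([1518, 297, 376]) cube([81, 824, 15]);
translate([1731, 297, 376]) cube([81, 824, 15]);
translate([1944, 297, 376]) cube([81, 824, 15]);
translate([2157, 297, 376]) cube([81, 824, 15]);
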